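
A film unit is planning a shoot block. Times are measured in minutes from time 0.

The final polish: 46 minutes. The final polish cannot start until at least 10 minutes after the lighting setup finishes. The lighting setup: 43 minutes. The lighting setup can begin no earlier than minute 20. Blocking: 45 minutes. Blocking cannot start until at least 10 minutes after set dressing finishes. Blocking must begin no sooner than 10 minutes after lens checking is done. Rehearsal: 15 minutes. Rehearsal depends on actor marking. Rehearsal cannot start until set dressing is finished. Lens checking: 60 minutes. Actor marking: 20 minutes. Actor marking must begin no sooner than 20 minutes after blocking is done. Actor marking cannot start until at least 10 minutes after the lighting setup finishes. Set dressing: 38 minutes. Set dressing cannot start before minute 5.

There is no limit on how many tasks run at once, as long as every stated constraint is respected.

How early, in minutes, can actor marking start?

135

Lens checking can start immediately at minute 0; it finishes at minute 60.
The lighting setup cannot begin until its own release at minute 20. It runs from minute 20 to 20 + 43 = minute 63.
After its own release at minute 5, set dressing can start at minute 5 and finishes at minute 43.
Blocking cannot start until set dressing (finishes minute 43, plus 10-minute gap → minute 53); lens checking (finishes minute 60, plus 10-minute gap → minute 70). The controlling bound is minute 70, so blocking finishes at 70 + 45 = minute 115.
Actor marking waits on blocking (finishes minute 115, plus 20-minute gap → minute 135); the lighting setup (finishes minute 63, plus 10-minute gap → minute 73). The latest of these is minute 135, which is the earliest actor marking can start.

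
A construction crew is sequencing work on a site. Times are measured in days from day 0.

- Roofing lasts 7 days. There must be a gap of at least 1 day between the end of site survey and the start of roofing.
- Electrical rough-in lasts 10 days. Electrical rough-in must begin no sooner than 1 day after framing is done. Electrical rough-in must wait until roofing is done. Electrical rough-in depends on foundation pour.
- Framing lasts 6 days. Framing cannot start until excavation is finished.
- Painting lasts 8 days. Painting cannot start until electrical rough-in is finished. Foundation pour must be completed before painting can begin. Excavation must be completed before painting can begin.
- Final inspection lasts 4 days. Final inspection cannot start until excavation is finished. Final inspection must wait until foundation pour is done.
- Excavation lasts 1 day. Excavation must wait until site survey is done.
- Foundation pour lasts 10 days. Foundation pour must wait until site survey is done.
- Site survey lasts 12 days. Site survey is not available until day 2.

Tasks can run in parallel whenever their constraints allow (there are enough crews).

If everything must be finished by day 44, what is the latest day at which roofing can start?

To finish by day 44, painting (duration 8) must start no later than day 36.
Electrical rough-in feeds into painting (must start by day 36); so electrical rough-in must finish by day 36 and therefore start by day 26.
Roofing feeds into electrical rough-in (must start by day 26); so roofing must finish by day 26 and therefore start by day 19.

19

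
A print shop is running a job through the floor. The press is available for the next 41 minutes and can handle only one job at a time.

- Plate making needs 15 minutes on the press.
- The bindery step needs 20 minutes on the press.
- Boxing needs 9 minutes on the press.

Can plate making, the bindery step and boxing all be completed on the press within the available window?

No

Running back to back, the jobs need 15 + 20 + 9 = 44 minutes on the press.
Since 44 > 41, they cannot all fit.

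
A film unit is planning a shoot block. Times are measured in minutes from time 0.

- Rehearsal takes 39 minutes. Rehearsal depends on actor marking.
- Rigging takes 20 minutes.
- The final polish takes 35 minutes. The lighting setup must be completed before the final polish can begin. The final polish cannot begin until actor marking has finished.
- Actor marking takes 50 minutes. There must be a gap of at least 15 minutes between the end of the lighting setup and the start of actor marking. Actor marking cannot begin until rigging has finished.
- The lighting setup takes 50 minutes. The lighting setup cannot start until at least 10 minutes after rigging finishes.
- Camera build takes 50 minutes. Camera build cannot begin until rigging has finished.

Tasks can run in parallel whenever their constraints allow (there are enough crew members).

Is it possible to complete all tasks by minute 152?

No

Rigging has no prerequisites, so it starts at minute 0 and finishes at minute 20.
Camera build waits on rigging (finishes minute 20), so it starts at minute 20 and finishes at 20 + 50 = minute 70.
After rigging (finishes minute 20, plus 10-minute gap → minute 30), the lighting setup can start at minute 30 and finishes at minute 80.
For actor marking: the lighting setup (finishes minute 80, plus 15-minute gap → minute 95); rigging (finishes minute 20). Taking the maximum gives a start of minute 95, and it finishes at 95 + 50 = minute 145.
For the final polish: the lighting setup (finishes minute 80); actor marking (finishes minute 145). Taking the maximum gives a start of minute 145, and it finishes at 145 + 35 = minute 180.
Rehearsal waits on actor marking (finishes minute 145), so it starts at minute 145 and finishes at 145 + 39 = minute 184.
The earliest everything can be done is minute 184, which is after the deadline of 152, so it is not possible.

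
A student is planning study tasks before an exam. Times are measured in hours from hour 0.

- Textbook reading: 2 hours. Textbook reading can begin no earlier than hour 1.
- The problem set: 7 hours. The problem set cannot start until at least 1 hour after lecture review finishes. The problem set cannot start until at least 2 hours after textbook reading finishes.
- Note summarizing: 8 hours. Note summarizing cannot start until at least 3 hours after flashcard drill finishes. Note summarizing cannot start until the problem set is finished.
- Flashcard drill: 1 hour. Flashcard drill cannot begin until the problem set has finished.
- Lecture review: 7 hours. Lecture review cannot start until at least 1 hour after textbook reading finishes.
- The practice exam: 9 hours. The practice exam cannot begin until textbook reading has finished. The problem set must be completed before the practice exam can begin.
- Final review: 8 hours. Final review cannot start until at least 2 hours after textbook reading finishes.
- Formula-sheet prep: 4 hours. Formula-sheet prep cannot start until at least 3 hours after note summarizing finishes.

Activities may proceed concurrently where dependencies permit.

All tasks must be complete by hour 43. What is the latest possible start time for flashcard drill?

24

Formula-sheet prep must finish by hour 43; it takes 4 hours, so it must start by 43 − 4 = hour 39.
Note summarizing feeds into formula-sheet prep (must start by hour 39, minus 3-hour gap → hour 36); so note summarizing must finish by hour 36 and therefore start by hour 28.
Flashcard drill must finish before note summarizing (must start by hour 28, minus 3-hour gap → hour 25). With a 1-hour duration, flashcard drill must start by 25 − 1 = hour 24.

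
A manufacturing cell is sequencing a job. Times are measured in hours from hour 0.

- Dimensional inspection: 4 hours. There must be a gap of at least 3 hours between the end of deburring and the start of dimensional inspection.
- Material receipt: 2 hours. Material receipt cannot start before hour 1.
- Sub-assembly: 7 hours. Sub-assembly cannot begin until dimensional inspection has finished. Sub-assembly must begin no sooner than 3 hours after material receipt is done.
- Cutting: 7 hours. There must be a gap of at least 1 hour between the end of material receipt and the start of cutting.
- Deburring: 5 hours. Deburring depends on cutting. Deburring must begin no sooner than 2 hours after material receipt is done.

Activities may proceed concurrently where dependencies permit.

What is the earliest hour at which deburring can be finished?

16

Material receipt cannot begin until its own release at hour 1. It runs from hour 1 to 1 + 2 = hour 3.
After material receipt (finishes hour 3, plus 1-hour gap → hour 4), cutting can start at hour 4 and finishes at hour 11.
Deburring cannot start until cutting (finishes hour 11); material receipt (finishes hour 3, plus 2-hour gap → hour 5). The controlling bound is hour 11, so deburring finishes at 11 + 5 = hour 16.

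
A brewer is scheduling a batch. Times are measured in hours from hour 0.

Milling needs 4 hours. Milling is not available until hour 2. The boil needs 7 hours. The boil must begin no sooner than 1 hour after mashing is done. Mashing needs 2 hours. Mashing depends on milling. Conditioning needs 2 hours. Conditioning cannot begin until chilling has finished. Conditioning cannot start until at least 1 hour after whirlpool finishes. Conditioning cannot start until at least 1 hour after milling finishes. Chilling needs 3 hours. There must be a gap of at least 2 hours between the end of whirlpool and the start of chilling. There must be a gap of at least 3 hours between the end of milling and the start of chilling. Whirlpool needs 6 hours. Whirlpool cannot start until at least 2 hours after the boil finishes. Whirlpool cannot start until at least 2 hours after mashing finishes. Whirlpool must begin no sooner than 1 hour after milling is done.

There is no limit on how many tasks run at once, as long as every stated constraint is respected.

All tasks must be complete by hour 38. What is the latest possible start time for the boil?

Conditioning has no dependents, so it just needs to finish by hour 38. Starting by 38 − 2 = hour 36 achieves that.
Since conditioning (must start by hour 36) depends on it, chilling must finish by hour 36. Backing off its 3-hour duration gives a latest start of hour 33.
Whirlpool feeds chilling (must start by hour 33, minus 2-hour gap → hour 31); conditioning (must start by hour 36, minus 1-hour gap → hour 35). Taking the minimum, whirlpool must finish by hour 31 and start by 31 − 6 = hour 25.
Since whirlpool (must start by hour 25, minus 2-hour gap → hour 23) depends on it, the boil must finish by hour 23. Backing off its 7-hour duration gives a latest start of hour 16.

16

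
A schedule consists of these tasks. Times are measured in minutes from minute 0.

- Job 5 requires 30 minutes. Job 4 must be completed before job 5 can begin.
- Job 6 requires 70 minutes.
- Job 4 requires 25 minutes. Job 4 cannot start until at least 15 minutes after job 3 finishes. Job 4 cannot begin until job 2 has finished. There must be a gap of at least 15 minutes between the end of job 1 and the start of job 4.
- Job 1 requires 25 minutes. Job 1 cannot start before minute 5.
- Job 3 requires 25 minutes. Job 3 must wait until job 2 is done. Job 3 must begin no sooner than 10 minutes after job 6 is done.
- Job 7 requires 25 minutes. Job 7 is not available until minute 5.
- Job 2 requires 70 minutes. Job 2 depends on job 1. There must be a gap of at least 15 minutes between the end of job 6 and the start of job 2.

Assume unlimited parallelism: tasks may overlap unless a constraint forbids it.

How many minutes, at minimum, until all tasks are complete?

250

After its own release at minute 5, job 7 can start at minute 5 and finishes at minute 30.
Job 6 can start immediately at minute 0; it finishes at minute 70.
Job 1 waits on its own release at minute 5, so it starts at minute 5 and finishes at 5 + 25 = minute 30.
For job 2: job 1 (finishes minute 30); job 6 (finishes minute 70, plus 15-minute gap → minute 85). Taking the maximum gives a start of minute 85, and it finishes at 85 + 70 = minute 155.
Job 3 needs all of job 2 (finishes minute 155); job 6 (finishes minute 70, plus 10-minute gap → minute 80). That puts its earliest start at minute 155; it finishes at 155 + 25 = minute 180.
Job 4 needs all of job 3 (finishes minute 180, plus 15-minute gap → minute 195); job 2 (finishes minute 155); job 1 (finishes minute 30, plus 15-minute gap → minute 45). That puts its earliest start at minute 195; it finishes at 195 + 25 = minute 220.
Job 5 cannot begin until job 4 (finishes minute 220). It runs from minute 220 to 220 + 30 = minute 250.
All tasks are finished once the last one completes. Finish times: Job 1 at 30, Job 2 at 155, Job 3 at 180, Job 4 at 220, Job 5 at 250, Job 6 at 70, Job 7 at 30. The latest is minute 250.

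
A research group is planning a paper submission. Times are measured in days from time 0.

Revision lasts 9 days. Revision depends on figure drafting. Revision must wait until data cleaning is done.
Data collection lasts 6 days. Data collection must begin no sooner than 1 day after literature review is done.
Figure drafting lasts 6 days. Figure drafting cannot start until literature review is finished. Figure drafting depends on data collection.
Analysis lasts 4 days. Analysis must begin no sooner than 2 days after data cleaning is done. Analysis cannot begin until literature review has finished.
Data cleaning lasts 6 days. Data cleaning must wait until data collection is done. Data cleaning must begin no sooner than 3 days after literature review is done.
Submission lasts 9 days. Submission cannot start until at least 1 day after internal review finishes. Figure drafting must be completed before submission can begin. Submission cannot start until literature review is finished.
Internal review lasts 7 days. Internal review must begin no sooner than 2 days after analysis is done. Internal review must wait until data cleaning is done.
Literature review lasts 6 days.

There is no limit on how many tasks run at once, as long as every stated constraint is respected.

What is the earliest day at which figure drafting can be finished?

19

Literature review has no prerequisites, so it starts at day 0 and finishes at day 6.
After literature review (finishes day 6, plus 1-day gap → day 7), data collection can start at day 7 and finishes at day 13.
Figure drafting needs all of literature review (finishes day 6); data collection (finishes day 13). That puts its earliest start at day 13; it finishes at 13 + 6 = day 19.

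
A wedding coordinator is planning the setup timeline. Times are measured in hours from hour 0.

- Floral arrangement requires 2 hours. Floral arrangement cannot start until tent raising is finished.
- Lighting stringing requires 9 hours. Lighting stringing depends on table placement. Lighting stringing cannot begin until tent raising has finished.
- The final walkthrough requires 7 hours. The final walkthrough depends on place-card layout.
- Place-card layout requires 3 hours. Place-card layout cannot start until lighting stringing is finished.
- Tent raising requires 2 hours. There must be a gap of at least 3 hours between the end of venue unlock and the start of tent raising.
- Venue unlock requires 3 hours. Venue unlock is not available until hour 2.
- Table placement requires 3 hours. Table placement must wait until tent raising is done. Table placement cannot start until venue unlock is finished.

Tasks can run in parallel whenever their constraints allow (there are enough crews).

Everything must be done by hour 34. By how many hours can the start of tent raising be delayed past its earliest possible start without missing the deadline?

2

Venue unlock waits on its own release at hour 2, so it starts at hour 2 and finishes at 2 + 3 = hour 5.
Tent raising waits on venue unlock (finishes hour 5, plus 3-hour gap → hour 8), so it starts at hour 8 and finishes at 8 + 2 = hour 10.

Working backward from the deadline:
The final walkthrough has no dependents, so it just needs to finish by hour 34. Starting by 34 − 7 = hour 27 achieves that.
Place-card layout must finish before the final walkthrough (must start by hour 27). With a 3-hour duration, place-card layout must start by 27 − 3 = hour 24.
Since place-card layout (must start by hour 24) depends on it, lighting stringing must finish by hour 24. Backing off its 9-hour duration gives a latest start of hour 15.
Table placement has to be done before lighting stringing (must start by hour 15). That means finishing by hour 15, i.e. starting by 15 − 3 = hour 12.
Nothing follows floral arrangement; the deadline of hour 34 is its only limit. It must start by 34 − 2 = hour 32.
Tent raising feeds table placement (must start by hour 12); floral arrangement (must start by hour 32); lighting stringing (must start by hour 15). Taking the minimum, tent raising must finish by hour 12 and start by 12 − 2 = hour 10.
So tent raising can start as early as hour 8 and as late as hour 10, giving 10 − 8 = 2 hours of slack.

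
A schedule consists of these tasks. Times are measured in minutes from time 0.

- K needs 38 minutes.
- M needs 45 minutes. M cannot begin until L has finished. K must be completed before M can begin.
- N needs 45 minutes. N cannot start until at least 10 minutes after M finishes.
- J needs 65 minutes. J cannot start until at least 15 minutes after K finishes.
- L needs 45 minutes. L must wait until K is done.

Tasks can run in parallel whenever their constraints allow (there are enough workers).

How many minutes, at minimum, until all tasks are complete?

K has no prerequisites, so it starts at minute 0 and finishes at minute 38.
L cannot begin until K (finishes minute 38). It runs from minute 38 to 38 + 45 = minute 83.
M cannot start until L (finishes minute 83); K (finishes minute 38). The controlling bound is minute 83, so M finishes at 83 + 45 = minute 128.
N waits on M (finishes minute 128, plus 10-minute gap → minute 138), so it starts at minute 138 and finishes at 138 + 45 = minute 183.
After K (finishes minute 38, plus 15-minute gap → minute 53), J can start at minute 53 and finishes at minute 118.
All tasks are finished once the last one completes. Finish times: J at 118, K at 38, L at 83, M at 128, N at 183. The latest is minute 183.

183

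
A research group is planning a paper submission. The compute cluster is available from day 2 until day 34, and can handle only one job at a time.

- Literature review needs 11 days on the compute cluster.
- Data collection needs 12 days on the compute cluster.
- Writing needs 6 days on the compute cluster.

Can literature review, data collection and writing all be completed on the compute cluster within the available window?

Yes

The compute cluster window is 34 − 2 = 32 days.
Running back to back, the jobs need 11 + 12 + 6 = 29 days on the compute cluster.
Since 29 ≤ 32, they fit within the window.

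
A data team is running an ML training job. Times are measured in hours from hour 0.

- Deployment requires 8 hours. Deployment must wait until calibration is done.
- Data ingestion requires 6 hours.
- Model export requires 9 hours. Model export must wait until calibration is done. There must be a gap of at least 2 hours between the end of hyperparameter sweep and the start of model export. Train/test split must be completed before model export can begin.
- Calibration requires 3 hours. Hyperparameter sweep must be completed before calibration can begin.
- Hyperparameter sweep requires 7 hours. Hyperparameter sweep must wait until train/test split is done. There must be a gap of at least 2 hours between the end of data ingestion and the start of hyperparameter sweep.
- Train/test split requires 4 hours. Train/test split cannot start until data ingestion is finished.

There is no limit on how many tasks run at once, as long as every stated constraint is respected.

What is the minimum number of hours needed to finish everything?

29

Data ingestion can start immediately at hour 0; it finishes at hour 6.
After data ingestion (finishes hour 6), train/test split can start at hour 6 and finishes at hour 10.
Hyperparameter sweep cannot start until train/test split (finishes hour 10); data ingestion (finishes hour 6, plus 2-hour gap → hour 8). The controlling bound is hour 10, so hyperparameter sweep finishes at 10 + 7 = hour 17.
Calibration cannot begin until hyperparameter sweep (finishes hour 17). It runs from hour 17 to 17 + 3 = hour 20.
Deployment waits on calibration (finishes hour 20), so it starts at hour 20 and finishes at 20 + 8 = hour 28.
Model export cannot start until calibration (finishes hour 20); hyperparameter sweep (finishes hour 17, plus 2-hour gap → hour 19); train/test split (finishes hour 10). The controlling bound is hour 20, so model export finishes at 20 + 9 = hour 29.
All tasks are finished once the last one completes. Finish times: Data ingestion at 6, Train/test split at 10, Hyperparameter sweep at 17, Calibration at 20, Model export at 29, Deployment at 28. The latest is hour 29.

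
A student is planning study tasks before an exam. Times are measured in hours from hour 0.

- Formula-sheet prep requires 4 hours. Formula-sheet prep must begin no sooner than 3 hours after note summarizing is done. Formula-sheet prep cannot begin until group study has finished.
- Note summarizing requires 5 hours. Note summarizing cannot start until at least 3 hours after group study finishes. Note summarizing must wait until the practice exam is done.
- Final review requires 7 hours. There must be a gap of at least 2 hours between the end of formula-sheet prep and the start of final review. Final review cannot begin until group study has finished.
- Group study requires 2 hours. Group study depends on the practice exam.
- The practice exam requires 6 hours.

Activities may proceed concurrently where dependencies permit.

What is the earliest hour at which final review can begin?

Nothing blocks the practice exam, so it runs from hour 0 to hour 6.
Group study waits on the practice exam (finishes hour 6), so it starts at hour 6 and finishes at 6 + 2 = hour 8.
For note summarizing: group study (finishes hour 8, plus 3-hour gap → hour 11); the practice exam (finishes hour 6). Taking the maximum gives a start of hour 11, and it finishes at 11 + 5 = hour 16.
Formula-sheet prep needs all of note summarizing (finishes hour 16, plus 3-hour gap → hour 19); group study (finishes hour 8). That puts its earliest start at hour 19; it finishes at 19 + 4 = hour 23.
Final review waits on formula-sheet prep (finishes hour 23, plus 2-hour gap → hour 25); group study (finishes hour 8). The latest of these is hour 25, which is the earliest final review can start.

25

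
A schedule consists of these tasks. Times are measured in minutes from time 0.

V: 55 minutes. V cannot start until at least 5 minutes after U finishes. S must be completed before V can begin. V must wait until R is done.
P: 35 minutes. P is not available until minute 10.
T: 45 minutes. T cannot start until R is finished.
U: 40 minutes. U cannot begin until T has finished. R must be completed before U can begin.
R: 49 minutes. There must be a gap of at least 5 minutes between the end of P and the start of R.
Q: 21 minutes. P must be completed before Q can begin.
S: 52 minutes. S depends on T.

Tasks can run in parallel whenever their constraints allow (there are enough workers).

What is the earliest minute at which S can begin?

144

After its own release at minute 10, P can start at minute 10 and finishes at minute 45.
After P (finishes minute 45, plus 5-minute gap → minute 50), R can start at minute 50 and finishes at minute 99.
T cannot begin until R (finishes minute 99). It runs from minute 99 to 99 + 45 = minute 144.
S waits on T (finishes minute 144), so the earliest it can start is minute 144.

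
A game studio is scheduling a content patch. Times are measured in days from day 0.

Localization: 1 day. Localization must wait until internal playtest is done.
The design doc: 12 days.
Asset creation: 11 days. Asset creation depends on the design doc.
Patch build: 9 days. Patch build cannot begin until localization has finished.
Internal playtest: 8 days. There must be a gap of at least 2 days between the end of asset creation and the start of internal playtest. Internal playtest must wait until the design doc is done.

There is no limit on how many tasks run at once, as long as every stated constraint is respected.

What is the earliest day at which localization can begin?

The design doc has no prerequisites, so it starts at day 0 and finishes at day 12.
Asset creation cannot begin until the design doc (finishes day 12). It runs from day 12 to 12 + 11 = day 23.
Internal playtest cannot start until asset creation (finishes day 23, plus 2-day gap → day 25); the design doc (finishes day 12). The controlling bound is day 25, so internal playtest finishes at 25 + 8 = day 33.
Localization waits on internal playtest (finishes day 33), so the earliest it can start is day 33.

33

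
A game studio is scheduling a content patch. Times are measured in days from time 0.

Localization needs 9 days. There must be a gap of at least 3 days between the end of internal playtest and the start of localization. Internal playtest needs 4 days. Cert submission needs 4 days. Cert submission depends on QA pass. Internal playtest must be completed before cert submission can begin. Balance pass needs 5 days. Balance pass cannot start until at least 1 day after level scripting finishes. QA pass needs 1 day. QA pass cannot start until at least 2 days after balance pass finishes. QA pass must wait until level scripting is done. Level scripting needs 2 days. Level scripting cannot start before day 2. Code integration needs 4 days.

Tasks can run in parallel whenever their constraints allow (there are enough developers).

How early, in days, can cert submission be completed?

Nothing blocks internal playtest, so it runs from day 0 to day 4.
Level scripting waits on its own release at day 2, so it starts at day 2 and finishes at 2 + 2 = day 4.
Balance pass cannot begin until level scripting (finishes day 4, plus 1-day gap → day 5). It runs from day 5 to 5 + 5 = day 10.
QA pass cannot start until balance pass (finishes day 10, plus 2-day gap → day 12); level scripting (finishes day 4). The controlling bound is day 12, so QA pass finishes at 12 + 1 = day 13.
For cert submission: QA pass (finishes day 13); internal playtest (finishes day 4). Taking the maximum gives a start of day 13, and it finishes at 13 + 4 = day 17.

17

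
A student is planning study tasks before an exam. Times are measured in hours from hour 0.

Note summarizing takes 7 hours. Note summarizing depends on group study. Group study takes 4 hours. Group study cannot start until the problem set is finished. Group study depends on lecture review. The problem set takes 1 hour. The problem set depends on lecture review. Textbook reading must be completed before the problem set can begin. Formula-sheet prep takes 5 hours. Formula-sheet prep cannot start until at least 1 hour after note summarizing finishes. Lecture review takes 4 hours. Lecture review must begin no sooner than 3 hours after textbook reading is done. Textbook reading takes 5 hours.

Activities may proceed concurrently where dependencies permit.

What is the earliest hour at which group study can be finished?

17

Textbook reading has no prerequisites, so it starts at hour 0 and finishes at hour 5.
Lecture review waits on textbook reading (finishes hour 5, plus 3-hour gap → hour 8), so it starts at hour 8 and finishes at 8 + 4 = hour 12.
The problem set cannot start until lecture review (finishes hour 12); textbook reading (finishes hour 5). The controlling bound is hour 12, so the problem set finishes at 12 + 1 = hour 13.
Group study needs all of the problem set (finishes hour 13); lecture review (finishes hour 12). That puts its earliest start at hour 13; it finishes at 13 + 4 = hour 17.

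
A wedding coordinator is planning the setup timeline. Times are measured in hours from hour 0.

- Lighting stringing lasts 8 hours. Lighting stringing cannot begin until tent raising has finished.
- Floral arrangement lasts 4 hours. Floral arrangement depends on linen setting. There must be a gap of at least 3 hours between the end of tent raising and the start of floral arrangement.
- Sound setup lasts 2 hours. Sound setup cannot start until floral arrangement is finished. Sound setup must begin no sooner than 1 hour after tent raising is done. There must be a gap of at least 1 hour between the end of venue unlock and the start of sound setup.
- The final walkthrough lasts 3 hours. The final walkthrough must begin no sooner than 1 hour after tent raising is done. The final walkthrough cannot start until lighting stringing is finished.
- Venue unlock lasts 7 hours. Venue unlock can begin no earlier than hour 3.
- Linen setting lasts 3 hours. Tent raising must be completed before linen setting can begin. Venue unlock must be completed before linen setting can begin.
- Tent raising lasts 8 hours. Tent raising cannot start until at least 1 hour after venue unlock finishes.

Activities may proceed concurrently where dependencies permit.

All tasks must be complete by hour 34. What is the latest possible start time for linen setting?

Nothing follows sound setup; the deadline of hour 34 is its only limit. It must start by 34 − 2 = hour 32.
Floral arrangement has to be done before sound setup (must start by hour 32). That means finishing by hour 32, i.e. starting by 32 − 4 = hour 28.
Linen setting must finish before floral arrangement (must start by hour 28). With a 3-hour duration, linen setting must start by 28 − 3 = hour 25.

25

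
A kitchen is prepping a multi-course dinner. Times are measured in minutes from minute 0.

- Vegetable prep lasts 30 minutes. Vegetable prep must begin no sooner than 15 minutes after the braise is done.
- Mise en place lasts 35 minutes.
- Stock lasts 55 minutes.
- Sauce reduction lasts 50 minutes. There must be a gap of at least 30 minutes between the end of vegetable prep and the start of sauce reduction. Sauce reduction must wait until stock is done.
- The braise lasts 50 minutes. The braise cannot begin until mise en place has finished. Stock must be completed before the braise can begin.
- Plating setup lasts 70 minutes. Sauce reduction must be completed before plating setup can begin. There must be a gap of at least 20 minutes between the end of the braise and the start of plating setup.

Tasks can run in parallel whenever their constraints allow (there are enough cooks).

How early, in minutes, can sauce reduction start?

Stock has no prerequisites, so it starts at minute 0 and finishes at minute 55.
Nothing blocks mise en place, so it runs from minute 0 to minute 35.
For the braise: mise en place (finishes minute 35); stock (finishes minute 55). Taking the maximum gives a start of minute 55, and it finishes at 55 + 50 = minute 105.
Vegetable prep cannot begin until the braise (finishes minute 105, plus 15-minute gap → minute 120). It runs from minute 120 to 120 + 30 = minute 150.
Sauce reduction waits on vegetable prep (finishes minute 150, plus 30-minute gap → minute 180); stock (finishes minute 55). The latest of these is minute 180, which is the earliest sauce reduction can start.

180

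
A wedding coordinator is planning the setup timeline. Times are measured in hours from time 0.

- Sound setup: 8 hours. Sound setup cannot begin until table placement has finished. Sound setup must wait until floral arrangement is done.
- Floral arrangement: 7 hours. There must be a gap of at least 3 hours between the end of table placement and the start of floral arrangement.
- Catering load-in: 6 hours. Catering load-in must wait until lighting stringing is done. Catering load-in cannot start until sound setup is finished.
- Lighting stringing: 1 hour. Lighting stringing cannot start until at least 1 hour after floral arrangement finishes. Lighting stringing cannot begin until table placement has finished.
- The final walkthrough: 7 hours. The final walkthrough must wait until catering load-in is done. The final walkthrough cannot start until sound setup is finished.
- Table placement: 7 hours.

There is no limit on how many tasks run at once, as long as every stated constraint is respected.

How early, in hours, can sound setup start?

17

Nothing blocks table placement, so it runs from hour 0 to hour 7.
Floral arrangement cannot begin until table placement (finishes hour 7, plus 3-hour gap → hour 10). It runs from hour 10 to 10 + 7 = hour 17.
Sound setup waits on table placement (finishes hour 7); floral arrangement (finishes hour 17). The latest of these is hour 17, which is the earliest sound setup can start.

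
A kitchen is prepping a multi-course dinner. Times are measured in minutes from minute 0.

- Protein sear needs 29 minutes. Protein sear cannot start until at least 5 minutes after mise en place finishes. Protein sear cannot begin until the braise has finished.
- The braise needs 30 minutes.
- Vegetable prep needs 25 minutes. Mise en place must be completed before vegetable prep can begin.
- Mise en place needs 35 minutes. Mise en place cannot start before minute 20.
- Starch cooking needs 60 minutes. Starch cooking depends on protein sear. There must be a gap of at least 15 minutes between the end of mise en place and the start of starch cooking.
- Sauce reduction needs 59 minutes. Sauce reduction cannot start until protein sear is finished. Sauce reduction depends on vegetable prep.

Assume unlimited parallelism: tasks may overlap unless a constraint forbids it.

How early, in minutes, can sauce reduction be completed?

148

The braise has no prerequisites, so it starts at minute 0 and finishes at minute 30.
Mise en place cannot begin until its own release at minute 20. It runs from minute 20 to 20 + 35 = minute 55.
Vegetable prep waits on mise en place (finishes minute 55), so it starts at minute 55 and finishes at 55 + 25 = minute 80.
Protein sear cannot start until mise en place (finishes minute 55, plus 5-minute gap → minute 60); the braise (finishes minute 30). The controlling bound is minute 60, so protein sear finishes at 60 + 29 = minute 89.
Sauce reduction cannot start until protein sear (finishes minute 89); vegetable prep (finishes minute 80). The controlling bound is minute 89, so sauce reduction finishes at 89 + 59 = minute 148.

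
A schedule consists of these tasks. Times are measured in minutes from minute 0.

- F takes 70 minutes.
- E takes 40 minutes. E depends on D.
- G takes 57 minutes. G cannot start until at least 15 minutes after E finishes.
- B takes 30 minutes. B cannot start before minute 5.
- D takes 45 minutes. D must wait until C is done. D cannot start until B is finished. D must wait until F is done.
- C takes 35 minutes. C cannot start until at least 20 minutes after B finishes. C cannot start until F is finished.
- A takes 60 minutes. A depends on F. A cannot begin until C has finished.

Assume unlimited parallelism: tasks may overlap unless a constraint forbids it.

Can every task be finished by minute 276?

Yes

F can start immediately at minute 0; it finishes at minute 70.
B waits on its own release at minute 5, so it starts at minute 5 and finishes at 5 + 30 = minute 35.
C cannot start until B (finishes minute 35, plus 20-minute gap → minute 55); F (finishes minute 70). The controlling bound is minute 70, so C finishes at 70 + 35 = minute 105.
For D: C (finishes minute 105); B (finishes minute 35); F (finishes minute 70). Taking the maximum gives a start of minute 105, and it finishes at 105 + 45 = minute 150.
E cannot begin until D (finishes minute 150). It runs from minute 150 to 150 + 40 = minute 190.
G cannot begin until E (finishes minute 190, plus 15-minute gap → minute 205). It runs from minute 205 to 205 + 57 = minute 262.
A cannot start until F (finishes minute 70); C (finishes minute 105). The controlling bound is minute 105, so A finishes at 105 + 60 = minute 165.
Every task is finished by minute 262, which is no later than the deadline of 276, so the schedule is feasible.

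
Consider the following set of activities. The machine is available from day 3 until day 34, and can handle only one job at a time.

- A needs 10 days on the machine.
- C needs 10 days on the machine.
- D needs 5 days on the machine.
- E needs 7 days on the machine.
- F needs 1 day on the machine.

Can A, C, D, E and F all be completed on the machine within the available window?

The machine window is 34 − 3 = 31 days.
Running back to back, the jobs need 10 + 10 + 5 + 7 + 1 = 33 days on the machine.
Since 33 > 31, they cannot all fit.

No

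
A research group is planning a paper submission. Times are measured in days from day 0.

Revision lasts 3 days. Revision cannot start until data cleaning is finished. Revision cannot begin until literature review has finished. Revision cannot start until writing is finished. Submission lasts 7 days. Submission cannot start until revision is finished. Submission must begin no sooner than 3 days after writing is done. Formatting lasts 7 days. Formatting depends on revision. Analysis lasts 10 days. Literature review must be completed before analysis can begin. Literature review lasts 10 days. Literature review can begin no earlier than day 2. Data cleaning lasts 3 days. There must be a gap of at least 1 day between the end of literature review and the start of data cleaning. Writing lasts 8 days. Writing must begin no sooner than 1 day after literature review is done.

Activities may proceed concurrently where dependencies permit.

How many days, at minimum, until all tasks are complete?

31

Literature review cannot begin until its own release at day 2. It runs from day 2 to 2 + 10 = day 12.
Writing waits on literature review (finishes day 12, plus 1-day gap → day 13), so it starts at day 13 and finishes at 13 + 8 = day 21.
Analysis waits on literature review (finishes day 12), so it starts at day 12 and finishes at 12 + 10 = day 22.
Data cleaning waits on literature review (finishes day 12, plus 1-day gap → day 13), so it starts at day 13 and finishes at 13 + 3 = day 16.
Revision has to wait for data cleaning (finishes day 16); literature review (finishes day 12); writing (finishes day 21). The latest of these is day 21, so revision runs day 21 to 21 + 3 = day 24.
Submission cannot start until revision (finishes day 24); writing (finishes day 21, plus 3-day gap → day 24). The controlling bound is day 24, so submission finishes at 24 + 7 = day 31.
After revision (finishes day 24), formatting can start at day 24 and finishes at day 31.
All tasks are finished once the last one completes. Finish times: Literature review at 12, Data cleaning at 16, Analysis at 22, Writing at 21, Revision at 24, Formatting at 31, Submission at 31. The latest is day 31.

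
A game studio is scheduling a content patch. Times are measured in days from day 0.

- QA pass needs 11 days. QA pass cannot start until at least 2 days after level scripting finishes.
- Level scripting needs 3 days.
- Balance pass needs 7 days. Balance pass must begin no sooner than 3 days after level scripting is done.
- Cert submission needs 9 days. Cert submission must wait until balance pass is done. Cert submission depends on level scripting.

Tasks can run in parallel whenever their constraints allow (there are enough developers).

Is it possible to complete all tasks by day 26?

Nothing blocks level scripting, so it runs from day 0 to day 3.
After level scripting (finishes day 3, plus 2-day gap → day 5), QA pass can start at day 5 and finishes at day 16.
Balance pass cannot begin until level scripting (finishes day 3, plus 3-day gap → day 6). It runs from day 6 to 6 + 7 = day 13.
Cert submission has to wait for balance pass (finishes day 13); level scripting (finishes day 3). The latest of these is day 13, so cert submission runs day 13 to 13 + 9 = day 22.
Every task is finished by day 22, which is no later than the deadline of 26, so the schedule is feasible.

Yes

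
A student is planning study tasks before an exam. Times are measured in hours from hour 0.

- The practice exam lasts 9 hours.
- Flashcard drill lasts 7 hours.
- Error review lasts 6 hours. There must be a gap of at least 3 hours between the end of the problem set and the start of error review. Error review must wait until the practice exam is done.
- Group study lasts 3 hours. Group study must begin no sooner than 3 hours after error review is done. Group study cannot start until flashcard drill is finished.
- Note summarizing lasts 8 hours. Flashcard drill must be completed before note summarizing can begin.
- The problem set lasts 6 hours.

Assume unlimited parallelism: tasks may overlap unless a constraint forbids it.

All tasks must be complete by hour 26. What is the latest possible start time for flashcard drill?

11

Nothing follows group study; the deadline of hour 26 is its only limit. It must start by 26 − 3 = hour 23.
Note summarizing must finish by hour 26; it takes 8 hours, so it must start by 26 − 8 = hour 18.
For flashcard drill: group study (must start by hour 23); note summarizing (must start by hour 18). The most restrictive is hour 18; with a 7-hour duration, flashcard drill must start by hour 11.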